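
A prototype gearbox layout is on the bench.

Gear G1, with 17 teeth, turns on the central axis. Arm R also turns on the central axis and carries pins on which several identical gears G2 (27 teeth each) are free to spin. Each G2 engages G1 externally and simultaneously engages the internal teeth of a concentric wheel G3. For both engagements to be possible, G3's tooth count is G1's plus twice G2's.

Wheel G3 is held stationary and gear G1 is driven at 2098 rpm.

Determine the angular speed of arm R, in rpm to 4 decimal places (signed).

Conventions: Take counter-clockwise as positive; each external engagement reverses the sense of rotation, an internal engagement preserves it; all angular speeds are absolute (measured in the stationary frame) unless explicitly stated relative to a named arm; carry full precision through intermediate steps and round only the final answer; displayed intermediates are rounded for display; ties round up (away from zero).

+405.2955 rpm

class = planetary set [G3 = 17+2·27 = 71; Willis about the carrier]
normalise by the input: solve with ω_sun = 1, then scale by 2098 rpm
ring teeth: 17 + 2·27 = 71
17(ω_sun−ω_arm) = −71(ω_ring−ω_arm),  ω_ring = 0, ω_sun = 1
17(1−ω_arm) = −71(0−ω_arm)  ⇒  88·ω_arm = 17  ⇒  ω_arm = 17/88
scale: ω_arm = 17/88 × 2098 rpm = +405.2955 rpm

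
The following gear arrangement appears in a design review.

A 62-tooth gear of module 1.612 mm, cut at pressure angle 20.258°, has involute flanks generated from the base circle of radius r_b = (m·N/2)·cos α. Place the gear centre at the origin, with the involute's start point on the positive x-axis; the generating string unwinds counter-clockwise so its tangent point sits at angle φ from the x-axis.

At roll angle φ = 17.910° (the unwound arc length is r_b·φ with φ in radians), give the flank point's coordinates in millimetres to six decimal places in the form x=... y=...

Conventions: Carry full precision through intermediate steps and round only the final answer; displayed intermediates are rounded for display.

x=49.115637 y=0.472655

single-mesh involute tooth geometry (62T wheel at module 1.612)
pitch radius r_p = m·N/2 = 1.612·62/2 = 49.972000
base radius r_b = r_p·cos α = 49.972000·cos 20.258° = 46.880882
roll angle φ = 17.910° = 0.31258847 rad
x = r_b·(cos φ + φ·sin φ) = 49.115637
y = r_b·(sin φ − φ·cos φ) = 0.472655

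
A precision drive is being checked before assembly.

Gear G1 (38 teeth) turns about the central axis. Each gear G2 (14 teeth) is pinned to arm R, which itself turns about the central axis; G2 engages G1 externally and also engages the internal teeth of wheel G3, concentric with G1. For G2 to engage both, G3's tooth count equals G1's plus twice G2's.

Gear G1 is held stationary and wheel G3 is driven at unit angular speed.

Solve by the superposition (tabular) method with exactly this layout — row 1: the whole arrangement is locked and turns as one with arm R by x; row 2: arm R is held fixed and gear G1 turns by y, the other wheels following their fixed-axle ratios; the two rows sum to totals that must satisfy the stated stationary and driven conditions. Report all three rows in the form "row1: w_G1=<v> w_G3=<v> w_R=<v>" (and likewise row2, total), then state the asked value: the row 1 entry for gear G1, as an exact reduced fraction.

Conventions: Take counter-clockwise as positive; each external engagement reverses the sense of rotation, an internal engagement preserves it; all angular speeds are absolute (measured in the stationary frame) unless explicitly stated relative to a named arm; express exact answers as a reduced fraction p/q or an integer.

recognized (axles ride arm R): planetary set, 38/14/66 teeth
row 1 (train locked, turned with arm): all members turn x
row 2 (arm held, sun turns y): ω_ring = −(38/66)·y, ω_arm = 0
boundary: total ω_sun = x + y = 0 and total ω_ring = x − (38/66)·y = 1  ⇒  y = -33/52, x = 33/52
row 2 ring = −(38/66)·(-33/52) = 19/52
totals (row 1 + row 2): sun 33/52 + (-33/52) = 0, ring 33/52 + 19/52 = 1, arm 33/52 + 0 = 33/52
asked cell (row1, sun) = 33/52

row1: w_G1=33/52 w_G3=33/52 w_R=33/52
row2: w_G1=-33/52 w_G3=19/52 w_R=0
total: w_G1=0 w_G3=1 w_R=33/52
asked value: 33/52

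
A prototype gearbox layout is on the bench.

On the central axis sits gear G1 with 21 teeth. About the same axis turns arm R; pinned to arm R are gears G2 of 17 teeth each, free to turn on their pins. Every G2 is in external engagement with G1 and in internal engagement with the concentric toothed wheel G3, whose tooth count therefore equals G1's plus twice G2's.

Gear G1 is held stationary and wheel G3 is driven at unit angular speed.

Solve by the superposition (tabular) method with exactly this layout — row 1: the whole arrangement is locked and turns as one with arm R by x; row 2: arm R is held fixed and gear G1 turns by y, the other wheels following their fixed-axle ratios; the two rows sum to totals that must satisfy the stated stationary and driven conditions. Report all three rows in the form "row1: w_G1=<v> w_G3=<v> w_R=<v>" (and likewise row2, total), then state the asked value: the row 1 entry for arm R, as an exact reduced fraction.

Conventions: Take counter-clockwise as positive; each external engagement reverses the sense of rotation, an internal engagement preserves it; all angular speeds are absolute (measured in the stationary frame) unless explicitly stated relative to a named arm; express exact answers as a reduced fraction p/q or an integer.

topology: planetary set — G1 21T / G2 17T / G3 55T, arm = carrier (Willis)
row 1 (train locked, turned with arm): all members turn x
superposition row 2 [arm held]: sun y, ring −(21/55)·y, arm 0
boundary: total ω_sun = x + y = 0 and total ω_ring = x − (21/55)·y = 1  ⇒  y = -55/76, x = 55/76
row 2 ring = −(21/55)·(-55/76) = 21/76
totals (row 1 + row 2): sun 55/76 + (-55/76) = 0, ring 55/76 + 21/76 = 1, arm 55/76 + 0 = 55/76
asked cell (row1, arm) = 55/76

row1: w_G1=55/76 w_G3=55/76 w_R=55/76
row2: w_G1=-55/76 w_G3=21/76 w_R=0
total: w_G1=0 w_G3=1 w_R=55/76
asked value: 55/76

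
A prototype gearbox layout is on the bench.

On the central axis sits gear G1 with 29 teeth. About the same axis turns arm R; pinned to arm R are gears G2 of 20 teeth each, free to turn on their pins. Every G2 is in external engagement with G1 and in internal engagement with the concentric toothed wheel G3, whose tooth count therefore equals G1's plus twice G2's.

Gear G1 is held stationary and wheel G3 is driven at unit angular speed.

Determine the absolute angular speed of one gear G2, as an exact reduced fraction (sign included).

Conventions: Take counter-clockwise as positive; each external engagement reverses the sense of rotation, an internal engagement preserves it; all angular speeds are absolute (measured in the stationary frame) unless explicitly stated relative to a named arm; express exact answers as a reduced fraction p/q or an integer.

69/40

recognized (axles ride arm R): planetary set, 29/20/69 teeth
ring teeth: 29 + 2·20 = 69
29(ω_sun−ω_arm) = −69(ω_ring−ω_arm),  ω_sun = 0, ω_ring = 1
29(0−ω_arm) = −69(1−ω_arm)  ⇒  98·ω_arm = 69  ⇒  ω_arm = 69/98
sun–planet mesh: 29·(0−69/98) = −20·(ω_p−ω_arm)  ⇒  ω_p−ω_arm = 2001/1960
ω_p = 69/98 + 2001/1960 = 69/40
exact speed ratio = 69/40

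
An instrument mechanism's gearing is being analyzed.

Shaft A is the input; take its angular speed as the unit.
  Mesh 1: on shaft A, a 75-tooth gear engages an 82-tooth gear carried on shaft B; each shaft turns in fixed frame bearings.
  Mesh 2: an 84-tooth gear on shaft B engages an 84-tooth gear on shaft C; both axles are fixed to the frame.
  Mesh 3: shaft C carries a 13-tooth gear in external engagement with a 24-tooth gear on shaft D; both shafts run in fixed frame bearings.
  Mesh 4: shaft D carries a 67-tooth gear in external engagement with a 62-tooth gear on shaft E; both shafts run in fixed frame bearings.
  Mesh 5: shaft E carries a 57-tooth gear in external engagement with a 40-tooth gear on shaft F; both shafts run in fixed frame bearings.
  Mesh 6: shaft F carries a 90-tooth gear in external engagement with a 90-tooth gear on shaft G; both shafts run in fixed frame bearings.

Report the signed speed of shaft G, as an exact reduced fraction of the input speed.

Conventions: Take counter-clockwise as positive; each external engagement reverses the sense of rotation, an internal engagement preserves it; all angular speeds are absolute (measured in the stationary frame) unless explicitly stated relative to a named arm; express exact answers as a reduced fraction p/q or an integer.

6-mesh fixed-axis compound train (all bearings frame-fixed)
mesh 1 [75T→82T]: |ω|/ω_in = 1×75/82 = 75/82, sense flips to −
mesh 2 [84T→84T]: |ω|/ω_in = (75/82)×84/84 = 75/82, sense flips to +
mesh 3 [13T→24T]: |ω|/ω_in = (75/82)×13/24 = 325/656, sense flips to −
mesh 4 [67T→62T]: |ω|/ω_in = (325/656)×67/62 = 21775/40672, sense flips to +
mesh 5 [57T→40T]: |ω|/ω_in = (21775/40672)×57/40 = 248235/325376, sense flips to −
mesh 6 [90T→90T]: |ω|/ω_in = (248235/325376)×90/90 = 248235/325376, sense flips to +
signed output speed (× input speed) = 248235/325376

248235/325376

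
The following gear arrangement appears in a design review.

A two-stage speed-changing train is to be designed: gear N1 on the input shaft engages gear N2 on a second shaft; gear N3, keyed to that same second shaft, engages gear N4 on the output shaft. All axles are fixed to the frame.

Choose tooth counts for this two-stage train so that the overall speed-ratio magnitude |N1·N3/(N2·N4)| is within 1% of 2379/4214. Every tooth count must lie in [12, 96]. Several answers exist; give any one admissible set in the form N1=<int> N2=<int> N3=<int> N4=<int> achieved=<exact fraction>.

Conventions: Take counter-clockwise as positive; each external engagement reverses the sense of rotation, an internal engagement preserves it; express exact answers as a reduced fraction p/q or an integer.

2-stage fixed-axis compound train for ratio 2379/4214
target = 2379/4214 in lowest terms: an exact hit needs N1·N3 = k·2379 and N2·N4 = k·4214 for one integer k, every count in [12, 96]; additionally prefer no 1:1 stage (N1 ≠ N2, N3 ≠ N4)
k = 1: N1·N3 = 2379 = 39·61, N2·N4 = 4214 = 49·86
achieved = 39·61/(49·86) = 2379/4214; |achieved − target| = 0 ≤ 2379/421400 ✓

N1=39 N2=49 N3=61 N4=86 achieved=2379/4214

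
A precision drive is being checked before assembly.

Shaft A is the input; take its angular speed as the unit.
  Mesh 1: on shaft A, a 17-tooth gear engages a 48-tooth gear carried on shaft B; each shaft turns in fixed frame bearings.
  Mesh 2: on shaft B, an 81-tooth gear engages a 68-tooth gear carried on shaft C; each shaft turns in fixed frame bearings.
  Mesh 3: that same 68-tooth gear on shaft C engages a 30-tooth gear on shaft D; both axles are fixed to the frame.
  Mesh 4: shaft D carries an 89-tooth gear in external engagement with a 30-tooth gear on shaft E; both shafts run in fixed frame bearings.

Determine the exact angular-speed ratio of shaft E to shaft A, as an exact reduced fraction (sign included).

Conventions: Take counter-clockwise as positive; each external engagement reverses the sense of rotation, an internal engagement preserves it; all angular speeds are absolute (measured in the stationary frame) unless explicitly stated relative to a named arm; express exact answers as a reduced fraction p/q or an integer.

4539/1600

class = fixed-axis compound train [4 meshes; 4 ratios multiply, 4 sense flips]
mesh 1 [17T→48T]: running ratio 17/48, sense −
mesh 2 [81T→68T]: running ratio 27/64, sense +
mesh 3 [68T→30T]: running ratio 153/160, sense −
mesh 4 [89T→30T]: running ratio 4539/1600, sense +
ω_out/ω_in = 4539/1600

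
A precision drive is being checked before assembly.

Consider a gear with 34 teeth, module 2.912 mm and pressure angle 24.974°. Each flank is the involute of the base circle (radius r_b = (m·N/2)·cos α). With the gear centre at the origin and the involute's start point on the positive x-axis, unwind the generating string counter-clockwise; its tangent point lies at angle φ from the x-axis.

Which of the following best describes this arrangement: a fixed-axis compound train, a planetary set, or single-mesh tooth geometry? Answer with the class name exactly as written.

single-mesh tooth geometry

single-mesh involute tooth geometry (34T wheel at module 2.912)
classification: single-mesh tooth geometry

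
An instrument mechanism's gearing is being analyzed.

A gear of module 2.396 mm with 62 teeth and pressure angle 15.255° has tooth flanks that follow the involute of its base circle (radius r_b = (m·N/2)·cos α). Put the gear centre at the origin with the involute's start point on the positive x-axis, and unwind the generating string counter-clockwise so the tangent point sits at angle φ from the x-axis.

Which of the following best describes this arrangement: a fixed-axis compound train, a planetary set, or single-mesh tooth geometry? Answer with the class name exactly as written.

single-mesh tooth geometry

single-mesh involute tooth geometry (62T wheel at module 2.396)
classification: single-mesh tooth geometry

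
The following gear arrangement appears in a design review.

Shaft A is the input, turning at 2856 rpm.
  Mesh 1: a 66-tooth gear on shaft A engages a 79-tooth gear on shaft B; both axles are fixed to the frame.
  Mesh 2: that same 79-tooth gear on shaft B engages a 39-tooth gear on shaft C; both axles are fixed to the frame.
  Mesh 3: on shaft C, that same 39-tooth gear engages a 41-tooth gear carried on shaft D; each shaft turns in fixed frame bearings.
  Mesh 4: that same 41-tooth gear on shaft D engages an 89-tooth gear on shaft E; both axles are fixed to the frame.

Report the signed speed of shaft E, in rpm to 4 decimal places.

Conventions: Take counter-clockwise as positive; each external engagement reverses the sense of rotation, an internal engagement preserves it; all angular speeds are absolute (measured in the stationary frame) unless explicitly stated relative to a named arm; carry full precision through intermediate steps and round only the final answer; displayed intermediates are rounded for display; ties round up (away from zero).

recognized (5 fixed axles, 4 meshes): fixed-axis compound train
mesh 1 [66T→79T]: ω = 2856.0000×66/79 = 2386.0253 rpm, sense flips to −
mesh 2 [79T→39T]: ω = 2386.0253×79/39 = 4833.2308 rpm, sense flips to +
mesh 3 [39T→41T]: ω = 4833.2308×39/41 = 4597.4634 rpm, sense flips to −
mesh 4 [41T→89T]: ω = 4597.4634×41/89 = 2117.9326 rpm, sense flips to +
signed output speed = +2117.9326 rpm

+2117.9326 rpm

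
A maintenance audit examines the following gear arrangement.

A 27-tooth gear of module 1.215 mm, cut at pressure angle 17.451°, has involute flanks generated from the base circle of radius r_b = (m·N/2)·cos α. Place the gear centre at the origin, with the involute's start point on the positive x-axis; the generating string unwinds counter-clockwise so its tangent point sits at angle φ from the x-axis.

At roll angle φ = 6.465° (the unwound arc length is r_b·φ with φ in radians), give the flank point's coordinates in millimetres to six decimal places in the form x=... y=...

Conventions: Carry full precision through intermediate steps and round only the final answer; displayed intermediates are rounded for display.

topology: single-mesh involute geometry — m = 1.215, N = 27
pitch radius r_p = m·N/2 = 1.215·27/2 = 16.402500
base radius r_b = r_p·cos α = 16.402500·cos 17.451° = 15.647555
roll angle φ = 6.465° = 0.11283554 rad
x = r_b·(cos φ + φ·sin φ) = 15.746849
y = r_b·(sin φ − φ·cos φ) = 0.007484

x=15.746849 y=0.007484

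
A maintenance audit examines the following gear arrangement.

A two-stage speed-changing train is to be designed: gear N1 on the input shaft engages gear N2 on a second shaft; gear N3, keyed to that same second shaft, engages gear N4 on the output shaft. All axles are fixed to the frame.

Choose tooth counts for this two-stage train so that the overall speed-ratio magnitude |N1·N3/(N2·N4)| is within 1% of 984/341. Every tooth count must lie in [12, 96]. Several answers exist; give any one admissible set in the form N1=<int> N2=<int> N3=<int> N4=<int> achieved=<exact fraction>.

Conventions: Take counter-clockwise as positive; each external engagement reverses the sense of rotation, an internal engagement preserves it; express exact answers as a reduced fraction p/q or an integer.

N1=24 N2=22 N3=82 N4=31 achieved=984/341

design class (target 984/341): fixed-axis compound train
target = 984/341 in lowest terms: an exact hit needs N1·N3 = k·984 and N2·N4 = k·341 for one integer k, every count in [12, 96]; additionally prefer no 1:1 stage (N1 ≠ N2, N3 ≠ N4)
k = 1: no 1:1-free in-range split of k·984 and k·341 into factor pairs; take k = 2
k = 2: N1·N3 = 1968 = 24·82, N2·N4 = 682 = 22·31
achieved = 24·82/(22·31) = 984/341; |achieved − target| = 0 ≤ 246/8525 ✓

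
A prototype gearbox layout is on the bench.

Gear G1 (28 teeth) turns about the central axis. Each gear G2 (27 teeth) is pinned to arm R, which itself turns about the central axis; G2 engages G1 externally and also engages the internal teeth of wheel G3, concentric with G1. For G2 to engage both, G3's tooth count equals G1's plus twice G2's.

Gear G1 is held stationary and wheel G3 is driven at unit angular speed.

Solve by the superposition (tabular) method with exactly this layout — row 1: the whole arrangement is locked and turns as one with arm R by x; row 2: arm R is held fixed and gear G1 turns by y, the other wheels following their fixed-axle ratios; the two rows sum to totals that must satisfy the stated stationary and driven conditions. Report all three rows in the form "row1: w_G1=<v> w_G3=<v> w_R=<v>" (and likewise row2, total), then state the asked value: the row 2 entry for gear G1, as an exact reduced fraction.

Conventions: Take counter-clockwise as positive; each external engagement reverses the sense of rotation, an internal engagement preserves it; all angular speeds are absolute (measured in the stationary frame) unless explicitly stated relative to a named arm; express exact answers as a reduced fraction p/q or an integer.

topology: planetary set — G1 28T / G2 27T / G3 82T, arm = carrier (Willis)
superposition row 1 [locked train]: every member turns x
superposition row 2 [arm held]: sun y, ring −(28/82)·y, arm 0
boundary: total ω_sun = x + y = 0 and total ω_ring = x − (28/82)·y = 1  ⇒  y = -41/55, x = 41/55
row 2 ring = −(28/82)·(-41/55) = 14/55
totals (row 1 + row 2): sun 41/55 + (-41/55) = 0, ring 41/55 + 14/55 = 1, arm 41/55 + 0 = 41/55
asked cell (row2, sun) = -41/55

row1: w_G1=41/55 w_G3=41/55 w_R=41/55
row2: w_G1=-41/55 w_G3=14/55 w_R=0
total: w_G1=0 w_G3=1 w_R=41/55
asked value: -41/55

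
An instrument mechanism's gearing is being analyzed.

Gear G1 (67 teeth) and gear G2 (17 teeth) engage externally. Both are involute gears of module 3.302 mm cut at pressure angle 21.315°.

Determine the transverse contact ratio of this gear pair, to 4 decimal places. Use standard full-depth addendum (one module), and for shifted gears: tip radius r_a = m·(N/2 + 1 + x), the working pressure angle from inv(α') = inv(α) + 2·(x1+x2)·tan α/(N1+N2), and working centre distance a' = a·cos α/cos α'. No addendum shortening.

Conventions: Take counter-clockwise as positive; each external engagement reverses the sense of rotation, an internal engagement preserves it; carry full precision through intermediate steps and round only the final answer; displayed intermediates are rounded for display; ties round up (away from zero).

1.6019

class = single-mesh tooth geometry [involute pair 67T × 17T, m = 3.302]
base radii: r_b1 = 103.050365, r_b2 = 26.147108
tip radii: r_a1 = 113.919000, r_a2 = 31.369000
no profile shift: α' = α, a' = a
action lengths: √(r_a1²−r_b1²) = 48.560897, √(r_a2²−r_b2²) = 17.330405
base pitch p_b = π·m·cos α = 9.663948
CR = (48.560897 + 17.330405 − 138.684000·sin 21.31500°)/9.663948 = 1.601865
contact ratio ≈ 1.6019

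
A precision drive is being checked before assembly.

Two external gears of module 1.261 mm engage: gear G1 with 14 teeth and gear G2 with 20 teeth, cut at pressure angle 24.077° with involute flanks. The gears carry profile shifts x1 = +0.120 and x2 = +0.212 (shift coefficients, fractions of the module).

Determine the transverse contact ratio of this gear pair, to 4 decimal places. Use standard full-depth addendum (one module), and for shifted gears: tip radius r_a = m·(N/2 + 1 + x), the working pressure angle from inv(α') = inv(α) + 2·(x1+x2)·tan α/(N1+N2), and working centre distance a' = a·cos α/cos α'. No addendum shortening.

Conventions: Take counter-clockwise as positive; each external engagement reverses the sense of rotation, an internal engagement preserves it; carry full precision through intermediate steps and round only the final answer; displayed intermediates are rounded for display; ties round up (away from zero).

1.3371

single-mesh involute tooth geometry (14T engaging 20T at module 1.261)
base radii: r_b1 = 8.059034, r_b2 = 11.512905
tip radii: r_a1 = 10.239320, r_a2 = 14.138332
inv(α') = inv(24.077°) + 2·(+0.120+0.212)·tan α/(14+20) = 0.03534355  ⇒  α' = 26.33147°
a' = a·cos α / cos α' = 21.4370·cos 24.077°/cos 26.33147° = 21.837761
action lengths: √(r_a1²−r_b1²) = 6.316301, √(r_a2²−r_b2²) = 8.206427
base pitch p_b = π·m·cos α = 3.616886
CR = (6.316301 + 8.206427 − 21.837761·sin 26.33147°)/3.616886 = 1.337143
contact ratio ≈ 1.3371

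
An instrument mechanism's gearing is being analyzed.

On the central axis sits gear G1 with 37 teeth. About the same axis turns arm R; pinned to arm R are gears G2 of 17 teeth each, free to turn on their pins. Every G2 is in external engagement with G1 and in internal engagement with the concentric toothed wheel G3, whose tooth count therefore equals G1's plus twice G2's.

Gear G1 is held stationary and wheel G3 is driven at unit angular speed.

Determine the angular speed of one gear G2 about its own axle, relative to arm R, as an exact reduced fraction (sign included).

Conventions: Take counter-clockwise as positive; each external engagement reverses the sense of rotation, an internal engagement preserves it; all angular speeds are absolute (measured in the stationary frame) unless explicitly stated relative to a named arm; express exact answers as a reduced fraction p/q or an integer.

planetary set (37T centre, 17T on arm, 71T internal) — Willis relation
ring teeth: 37 + 2·17 = 71
37(ω_sun−ω_arm) = −71(ω_ring−ω_arm),  ω_sun = 0, ω_ring = 1
37(0−ω_arm) = −71(1−ω_arm)  ⇒  108·ω_arm = 71  ⇒  ω_arm = 71/108
sun–planet mesh: 37·(0−71/108) = −17·(ω_p−ω_arm)  ⇒  ω_p−ω_arm = 2627/1836
exact speed ratio = 2627/1836

2627/1836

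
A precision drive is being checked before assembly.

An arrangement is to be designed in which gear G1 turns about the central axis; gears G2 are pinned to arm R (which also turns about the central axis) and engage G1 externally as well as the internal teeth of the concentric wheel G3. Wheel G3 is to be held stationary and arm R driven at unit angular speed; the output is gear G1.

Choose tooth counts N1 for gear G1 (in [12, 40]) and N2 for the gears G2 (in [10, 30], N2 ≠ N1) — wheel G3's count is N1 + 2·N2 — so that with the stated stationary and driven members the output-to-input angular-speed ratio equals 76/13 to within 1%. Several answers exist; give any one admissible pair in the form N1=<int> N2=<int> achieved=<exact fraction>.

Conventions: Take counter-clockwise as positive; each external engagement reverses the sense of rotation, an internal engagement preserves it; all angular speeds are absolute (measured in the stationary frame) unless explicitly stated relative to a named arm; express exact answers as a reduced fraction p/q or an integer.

planetary set to be sized for 76/13 (Willis relation)
Willis with ω_ring = 0: ω_sun/ω_arm = (N1+N3)/N1; set equal to 76/13  ⇒  N3/N1 = 76/13 − 1 = 63/13
N3 = N1 + 2·N2  ⇒  N2/N1 = (N3/N1 − 1)/2 = (63/13 − 1)/2 = 25/13
smallest multiple with N1 ≥ 12 and N2 ≥ 10: k = 1  ⇒  N1 = 1·13 = 13, N2 = 1·25 = 25 (N1 ≤ 40, N2 ≤ 30, N2 ≠ N1 ✓), N3 = 13 + 2·25 = 63
check: (N1+N3)/N1 with N1 = 13, N3 = 63 gives 76/13; |achieved − target| = 0 ≤ 19/325 ✓

N1=13 N2=25 achieved=76/13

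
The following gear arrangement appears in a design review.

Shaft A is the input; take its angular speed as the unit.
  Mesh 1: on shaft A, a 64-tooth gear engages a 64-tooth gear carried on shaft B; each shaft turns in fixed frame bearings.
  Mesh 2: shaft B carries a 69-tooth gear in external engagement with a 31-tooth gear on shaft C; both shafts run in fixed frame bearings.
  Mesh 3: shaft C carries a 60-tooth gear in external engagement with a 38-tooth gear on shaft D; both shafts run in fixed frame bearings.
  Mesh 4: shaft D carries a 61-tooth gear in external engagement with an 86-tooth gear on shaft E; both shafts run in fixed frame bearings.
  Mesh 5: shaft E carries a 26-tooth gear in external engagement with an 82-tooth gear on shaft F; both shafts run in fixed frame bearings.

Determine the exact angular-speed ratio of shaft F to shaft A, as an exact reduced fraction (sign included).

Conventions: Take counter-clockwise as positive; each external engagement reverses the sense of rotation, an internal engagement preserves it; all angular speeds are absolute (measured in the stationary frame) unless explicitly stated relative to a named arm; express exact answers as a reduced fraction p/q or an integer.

class = fixed-axis compound train [5 meshes; 5 ratios multiply, 5 sense flips]
mesh 1 [64T→64T]: running ratio 1, sense −
mesh 2 [69T→31T]: running ratio 69/31, sense +
mesh 3 [60T→38T]: running ratio 2070/589, sense −
mesh 4 [61T→86T]: running ratio 63135/25327, sense +
mesh 5 [26T→82T]: running ratio 820755/1038407, sense −
ω_out/ω_in = -820755/1038407

-820755/1038407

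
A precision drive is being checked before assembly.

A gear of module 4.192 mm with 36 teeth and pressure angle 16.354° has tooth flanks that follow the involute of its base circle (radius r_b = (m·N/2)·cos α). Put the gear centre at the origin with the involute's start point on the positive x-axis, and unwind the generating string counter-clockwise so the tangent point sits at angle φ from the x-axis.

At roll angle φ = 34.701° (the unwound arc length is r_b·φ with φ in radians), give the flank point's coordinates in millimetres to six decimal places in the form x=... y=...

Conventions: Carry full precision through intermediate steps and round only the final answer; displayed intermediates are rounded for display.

class = single-mesh tooth geometry [base-circle involute, m = 4.192, 36T]
pitch radius r_p = m·N/2 = 4.192·36/2 = 75.456000
base radius r_b = r_p·cos α = 75.456000·cos 16.354° = 72.403076
roll angle φ = 34.701° = 0.60564670 rad
x = r_b·(cos φ + φ·sin φ) = 84.488964
y = r_b·(sin φ − φ·cos φ) = 5.167484

x=84.488964 y=5.167484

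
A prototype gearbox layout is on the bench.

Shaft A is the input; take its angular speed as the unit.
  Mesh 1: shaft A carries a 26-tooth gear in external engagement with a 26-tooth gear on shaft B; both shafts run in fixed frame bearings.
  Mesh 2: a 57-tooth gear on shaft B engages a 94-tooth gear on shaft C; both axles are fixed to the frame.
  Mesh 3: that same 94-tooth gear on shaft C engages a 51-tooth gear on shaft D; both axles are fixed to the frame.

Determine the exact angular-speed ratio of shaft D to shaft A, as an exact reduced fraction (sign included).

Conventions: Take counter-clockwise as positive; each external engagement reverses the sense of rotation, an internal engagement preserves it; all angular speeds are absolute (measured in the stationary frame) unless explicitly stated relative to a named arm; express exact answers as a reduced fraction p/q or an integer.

class = fixed-axis compound train [3 meshes; 3 ratios multiply, 3 sense flips]
mesh 1 [26T→26T]: running ratio 1, sense −
mesh 2 [57T→94T]: running ratio 57/94, sense +
mesh 3 [94T→51T]: running ratio 19/17, sense −
ω_out/ω_in = -19/17

-19/17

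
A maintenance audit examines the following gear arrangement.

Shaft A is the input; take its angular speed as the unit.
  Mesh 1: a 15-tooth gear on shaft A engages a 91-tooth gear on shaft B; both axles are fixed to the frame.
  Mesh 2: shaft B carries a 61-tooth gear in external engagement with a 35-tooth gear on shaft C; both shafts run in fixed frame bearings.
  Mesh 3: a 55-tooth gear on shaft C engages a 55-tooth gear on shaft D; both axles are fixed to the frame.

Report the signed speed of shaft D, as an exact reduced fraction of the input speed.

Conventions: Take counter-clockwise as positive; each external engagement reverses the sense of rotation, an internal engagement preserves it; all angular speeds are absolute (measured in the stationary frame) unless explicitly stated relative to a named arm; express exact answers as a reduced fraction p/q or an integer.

-183/637

3-mesh fixed-axis compound train (all bearings frame-fixed)
mesh 1 [15T→91T]: |ω|/ω_in = 1×15/91 = 15/91, sense flips to −
mesh 2 [61T→35T]: |ω|/ω_in = (15/91)×61/35 = 183/637, sense flips to +
mesh 3 [55T→55T]: |ω|/ω_in = (183/637)×55/55 = 183/637, sense flips to −
signed output speed (× input speed) = -183/637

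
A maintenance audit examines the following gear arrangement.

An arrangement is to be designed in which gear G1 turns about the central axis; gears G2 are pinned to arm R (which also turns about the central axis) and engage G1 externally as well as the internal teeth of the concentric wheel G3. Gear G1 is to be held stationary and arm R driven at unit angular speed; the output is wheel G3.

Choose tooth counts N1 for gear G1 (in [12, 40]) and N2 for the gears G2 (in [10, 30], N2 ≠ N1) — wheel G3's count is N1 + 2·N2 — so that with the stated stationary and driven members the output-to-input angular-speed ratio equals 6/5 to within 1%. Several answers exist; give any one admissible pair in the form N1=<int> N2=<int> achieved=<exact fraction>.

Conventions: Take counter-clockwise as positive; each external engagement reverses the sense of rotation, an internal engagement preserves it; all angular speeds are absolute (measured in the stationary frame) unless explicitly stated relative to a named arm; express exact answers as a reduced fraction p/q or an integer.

N1=12 N2=24 achieved=6/5

topology: planetary set — design target 6/5, arm = carrier (Willis)
Willis with ω_sun = 0: ω_ring/ω_arm = (N1+N3)/N3; set equal to 6/5  ⇒  N3/N1 = 1/(6/5 − 1) = 5
N3 = N1 + 2·N2  ⇒  N2/N1 = (N3/N1 − 1)/2 = (5 − 1)/2 = 2
smallest multiple with N1 ≥ 12 and N2 ≥ 10: k = 12  ⇒  N1 = 12·1 = 12, N2 = 12·2 = 24 (N1 ≤ 40, N2 ≤ 30, N2 ≠ N1 ✓), N3 = 12 + 2·24 = 60
check: (N1+N3)/N3 with N1 = 12, N3 = 60 gives 6/5; |achieved − target| = 0 ≤ 3/250 ✓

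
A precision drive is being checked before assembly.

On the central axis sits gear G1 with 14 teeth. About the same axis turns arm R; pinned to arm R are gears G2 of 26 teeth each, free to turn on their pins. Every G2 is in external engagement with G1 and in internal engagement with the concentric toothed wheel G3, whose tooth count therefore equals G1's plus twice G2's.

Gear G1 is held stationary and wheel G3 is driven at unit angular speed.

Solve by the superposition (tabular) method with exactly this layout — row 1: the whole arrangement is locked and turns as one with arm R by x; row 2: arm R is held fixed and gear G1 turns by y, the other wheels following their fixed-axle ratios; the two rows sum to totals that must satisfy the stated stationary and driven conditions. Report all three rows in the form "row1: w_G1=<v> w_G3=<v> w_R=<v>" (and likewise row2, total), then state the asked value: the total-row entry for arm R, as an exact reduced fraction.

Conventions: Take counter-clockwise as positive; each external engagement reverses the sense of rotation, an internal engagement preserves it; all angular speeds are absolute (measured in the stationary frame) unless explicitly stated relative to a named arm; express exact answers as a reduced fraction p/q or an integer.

recognized (axles ride arm R): planetary set, 14/26/66 teeth
superposition row 1 [locked train]: every member turns x
row 2 — arm fixed, fixed-axis ratios: sun y, ring −(14/66)·y, arm 0
boundary: total ω_sun = x + y = 0 and total ω_ring = x − (14/66)·y = 1  ⇒  y = -33/40, x = 33/40
row 2 ring = −(14/66)·(-33/40) = 7/40
totals (row 1 + row 2): sun 33/40 + (-33/40) = 0, ring 33/40 + 7/40 = 1, arm 33/40 + 0 = 33/40
asked cell (total, arm) = 33/40

row1: w_G1=33/40 w_G3=33/40 w_R=33/40
row2: w_G1=-33/40 w_G3=7/40 w_R=0
total: w_G1=0 w_G3=1 w_R=33/40
asked value: 33/40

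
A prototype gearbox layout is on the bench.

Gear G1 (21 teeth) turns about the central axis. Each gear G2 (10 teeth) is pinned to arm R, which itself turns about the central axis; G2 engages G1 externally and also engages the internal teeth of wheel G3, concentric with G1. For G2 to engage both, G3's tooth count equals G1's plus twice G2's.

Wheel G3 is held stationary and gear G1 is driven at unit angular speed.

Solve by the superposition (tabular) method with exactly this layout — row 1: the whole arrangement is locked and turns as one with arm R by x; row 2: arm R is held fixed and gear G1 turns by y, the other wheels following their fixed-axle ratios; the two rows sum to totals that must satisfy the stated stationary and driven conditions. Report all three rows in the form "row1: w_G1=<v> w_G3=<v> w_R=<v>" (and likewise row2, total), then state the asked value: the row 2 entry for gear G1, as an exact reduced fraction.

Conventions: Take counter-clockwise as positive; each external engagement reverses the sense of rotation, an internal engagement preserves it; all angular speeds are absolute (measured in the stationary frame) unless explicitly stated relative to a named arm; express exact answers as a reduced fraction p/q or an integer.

row1: w_G1=21/62 w_G3=21/62 w_R=21/62
row2: w_G1=41/62 w_G3=-21/62 w_R=0
total: w_G1=1 w_G3=0 w_R=21/62
asked value: 41/62

planetary set (21T centre, 10T on arm, 41T internal) — Willis relation
row 1: whole set turns with the arm by x
row 2: sun turns y, ring = −(21/41)·y, arm 0
boundary: total ω_ring = x − (21/41)·y = 0 and total ω_sun = x + y = 1  ⇒  y = 41/62, x = 21/62
row 2 ring = −(21/41)·41/62 = -21/62
totals (row 1 + row 2): sun 21/62 + 41/62 = 1, ring 21/62 + (-21/62) = 0, arm 21/62 + 0 = 21/62
asked cell (row2, sun) = 41/62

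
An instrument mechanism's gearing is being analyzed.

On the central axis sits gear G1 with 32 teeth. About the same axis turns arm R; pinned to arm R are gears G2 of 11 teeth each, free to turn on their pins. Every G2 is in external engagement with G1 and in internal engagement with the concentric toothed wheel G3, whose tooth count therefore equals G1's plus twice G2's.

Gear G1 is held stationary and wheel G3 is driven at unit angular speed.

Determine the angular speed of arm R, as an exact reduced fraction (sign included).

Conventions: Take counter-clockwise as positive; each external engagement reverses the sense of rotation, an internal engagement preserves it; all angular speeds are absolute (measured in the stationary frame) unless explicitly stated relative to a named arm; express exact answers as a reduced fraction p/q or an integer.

27/43

class = planetary set [G3 = 32+2·11 = 54; Willis about the carrier]
ring teeth: 32 + 2·11 = 54
32(ω_sun−ω_arm) = −54(ω_ring−ω_arm),  ω_sun = 0, ω_ring = 1
32(0−ω_arm) = −54(1−ω_arm)  ⇒  86·ω_arm = 54  ⇒  ω_arm = 27/43
exact speed ratio = 27/43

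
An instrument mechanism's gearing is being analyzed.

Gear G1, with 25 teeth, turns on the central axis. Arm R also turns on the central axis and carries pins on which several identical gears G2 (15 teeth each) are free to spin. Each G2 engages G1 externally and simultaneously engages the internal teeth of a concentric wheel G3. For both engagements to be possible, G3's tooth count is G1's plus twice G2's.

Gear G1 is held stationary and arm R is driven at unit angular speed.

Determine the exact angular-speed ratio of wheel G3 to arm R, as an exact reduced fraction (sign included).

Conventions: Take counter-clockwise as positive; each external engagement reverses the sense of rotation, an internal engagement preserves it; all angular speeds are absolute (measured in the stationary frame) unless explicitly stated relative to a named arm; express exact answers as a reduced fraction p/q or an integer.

class = planetary set [G3 = 25+2·15 = 55; Willis about the carrier]
ring teeth: 25 + 2·15 = 55
25(ω_sun−ω_arm) = −55(ω_ring−ω_arm),  ω_sun = 0, ω_arm = 1
ω_ring = 1 − (25/55)(0−1) = 16/11
ω_out/ω_in = 16/11

16/11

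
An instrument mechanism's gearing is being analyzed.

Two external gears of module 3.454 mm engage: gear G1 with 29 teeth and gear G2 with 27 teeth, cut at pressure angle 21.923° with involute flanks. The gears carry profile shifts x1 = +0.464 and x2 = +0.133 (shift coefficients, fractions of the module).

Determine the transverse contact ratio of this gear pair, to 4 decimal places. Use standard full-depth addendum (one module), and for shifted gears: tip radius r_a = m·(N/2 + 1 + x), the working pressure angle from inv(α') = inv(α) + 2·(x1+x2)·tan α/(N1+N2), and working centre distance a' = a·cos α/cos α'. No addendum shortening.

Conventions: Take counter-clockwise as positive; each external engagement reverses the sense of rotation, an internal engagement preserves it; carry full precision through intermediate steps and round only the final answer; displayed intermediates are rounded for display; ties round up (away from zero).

1.4697

class = single-mesh tooth geometry [involute pair 29T × 27T, m = 3.454]
base radii: r_b1 = 46.461321, r_b2 = 43.257092
tip radii: r_a1 = 55.139656, r_a2 = 50.542382
inv(α') = inv(21.923°) + 2·(+0.464+0.133)·tan α/(29+27) = 0.02841637  ⇒  α' = 24.58129°
a' = a·cos α / cos α' = 96.7120·cos 21.923°/cos 24.58129° = 98.659749
action lengths: √(r_a1²−r_b1²) = 29.693894, √(r_a2²−r_b2²) = 26.141087
base pitch p_b = π·m·cos α = 10.066382
CR = (29.693894 + 26.141087 − 98.659749·sin 24.58129°)/10.066382 = 1.469656
contact ratio ≈ 1.4697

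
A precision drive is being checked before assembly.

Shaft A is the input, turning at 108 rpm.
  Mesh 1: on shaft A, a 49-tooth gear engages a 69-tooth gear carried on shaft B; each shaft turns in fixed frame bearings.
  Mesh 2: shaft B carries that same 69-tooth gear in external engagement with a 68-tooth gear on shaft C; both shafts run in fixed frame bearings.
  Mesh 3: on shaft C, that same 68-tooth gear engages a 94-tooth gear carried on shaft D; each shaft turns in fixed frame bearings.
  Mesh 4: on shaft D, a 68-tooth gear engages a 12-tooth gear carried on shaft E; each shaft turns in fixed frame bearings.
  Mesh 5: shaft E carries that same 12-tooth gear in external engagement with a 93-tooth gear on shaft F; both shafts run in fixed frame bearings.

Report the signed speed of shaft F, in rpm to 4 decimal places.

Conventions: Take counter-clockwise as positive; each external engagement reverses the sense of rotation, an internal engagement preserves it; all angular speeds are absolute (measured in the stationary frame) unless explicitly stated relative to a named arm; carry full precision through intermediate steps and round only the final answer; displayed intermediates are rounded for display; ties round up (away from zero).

recognized (6 fixed axles, 5 meshes): fixed-axis compound train
mesh 1 [49T→69T]: ω = 108.0000×49/69 = 76.6957 rpm, sense flips to −
mesh 2 [69T→68T]: ω = 76.6957×69/68 = 77.8235 rpm, sense flips to +
mesh 3 [68T→94T]: ω = 77.8235×68/94 = 56.2979 rpm, sense flips to −
mesh 4 [68T→12T]: ω = 56.2979×68/12 = 319.0213 rpm, sense flips to +
mesh 5 [12T→93T]: ω = 319.0213×12/93 = 41.1640 rpm, sense flips to −
signed output speed = -41.1640 rpm

-41.1640 rpm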